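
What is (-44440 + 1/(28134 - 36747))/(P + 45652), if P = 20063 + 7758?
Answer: -382761721/632822949 ≈ -0.60485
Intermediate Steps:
P = 27821
(-44440 + 1/(28134 - 36747))/(P + 45652) = (-44440 + 1/(28134 - 36747))/(27821 + 45652) = (-44440 + 1/(-8613))/73473 = (-44440 - 1/8613)*(1/73473) = -382761721/8613*1/73473 = -382761721/632822949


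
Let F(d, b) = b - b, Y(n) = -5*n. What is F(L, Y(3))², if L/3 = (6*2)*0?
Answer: 0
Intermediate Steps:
L = 0 (L = 3*((6*2)*0) = 3*(12*0) = 3*0 = 0)
F(d, b) = 0
F(L, Y(3))² = 0² = 0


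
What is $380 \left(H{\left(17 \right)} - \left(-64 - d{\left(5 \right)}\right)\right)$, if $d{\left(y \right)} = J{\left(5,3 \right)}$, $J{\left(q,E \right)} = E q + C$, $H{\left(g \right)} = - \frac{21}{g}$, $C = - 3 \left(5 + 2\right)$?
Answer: $\frac{366700}{17} \approx 21571.0$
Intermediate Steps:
$C = -21$ ($C = \left(-3\right) 7 = -21$)
$J{\left(q,E \right)} = -21 + E q$ ($J{\left(q,E \right)} = E q - 21 = -21 + E q$)
$d{\left(y \right)} = -6$ ($d{\left(y \right)} = -21 + 3 \cdot 5 = -21 + 15 = -6$)
$380 \left(H{\left(17 \right)} - \left(-64 - d{\left(5 \right)}\right)\right) = 380 \left(- \frac{21}{17} + \left(\left(163 - 6\right) - 99\right)\right) = 380 \left(\left(-21\right) \frac{1}{17} + \left(157 - 99\right)\right) = 380 \left(- \frac{21}{17} + 58\right) = 380 \cdot \frac{965}{17} = \frac{366700}{17}$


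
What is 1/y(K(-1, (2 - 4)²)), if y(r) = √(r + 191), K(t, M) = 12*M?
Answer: √239/239 ≈ 0.064685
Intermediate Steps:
y(r) = √(191 + r)
1/y(K(-1, (2 - 4)²)) = 1/(√(191 + 12*(2 - 4)²)) = 1/(√(191 + 12*(-2)²)) = 1/(√(191 + 12*4)) = 1/(√(191 + 48)) = 1/(√239) = √239/239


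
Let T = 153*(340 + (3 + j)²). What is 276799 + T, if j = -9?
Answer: 334327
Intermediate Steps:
T = 57528 (T = 153*(340 + (3 - 9)²) = 153*(340 + (-6)²) = 153*(340 + 36) = 153*376 = 57528)
276799 + T = 276799 + 57528 = 334327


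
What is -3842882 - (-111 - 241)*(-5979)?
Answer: -5947490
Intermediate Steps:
-3842882 - (-111 - 241)*(-5979) = -3842882 - (-352)*(-5979) = -3842882 - 1*2104608 = -3842882 - 2104608 = -5947490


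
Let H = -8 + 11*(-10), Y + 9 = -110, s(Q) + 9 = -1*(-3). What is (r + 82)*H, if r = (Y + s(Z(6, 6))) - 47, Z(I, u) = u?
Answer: 10620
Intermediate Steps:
s(Q) = -6 (s(Q) = -9 - 1*(-3) = -9 + 3 = -6)
Y = -119 (Y = -9 - 110 = -119)
r = -172 (r = (-119 - 6) - 47 = -125 - 47 = -172)
H = -118 (H = -8 - 110 = -118)
(r + 82)*H = (-172 + 82)*(-118) = -90*(-118) = 10620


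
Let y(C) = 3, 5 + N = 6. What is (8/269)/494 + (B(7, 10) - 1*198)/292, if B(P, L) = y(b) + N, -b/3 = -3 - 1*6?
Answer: -6444387/9700678 ≈ -0.66432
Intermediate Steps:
b = 27 (b = -3*(-3 - 1*6) = -3*(-3 - 6) = -3*(-9) = 27)
N = 1 (N = -5 + 6 = 1)
B(P, L) = 4 (B(P, L) = 3 + 1 = 4)
(8/269)/494 + (B(7, 10) - 1*198)/292 = (8/269)/494 + (4 - 1*198)/292 = (8*(1/269))*(1/494) + (4 - 198)*(1/292) = (8/269)*(1/494) - 194*1/292 = 4/66443 - 97/146 = -6444387/9700678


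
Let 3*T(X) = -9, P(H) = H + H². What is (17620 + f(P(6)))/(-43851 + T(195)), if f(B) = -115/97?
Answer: -569675/1417946 ≈ -0.40176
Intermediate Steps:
T(X) = -3 (T(X) = (⅓)*(-9) = -3)
f(B) = -115/97 (f(B) = -115*1/97 = -115/97)
(17620 + f(P(6)))/(-43851 + T(195)) = (17620 - 115/97)/(-43851 - 3) = (1709025/97)/(-43854) = (1709025/97)*(-1/43854) = -569675/1417946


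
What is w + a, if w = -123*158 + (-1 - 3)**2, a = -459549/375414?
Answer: -2430082867/125138 ≈ -19419.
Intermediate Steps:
a = -153183/125138 (a = -459549*1/375414 = -153183/125138 ≈ -1.2241)
w = -19418 (w = -19434 + (-4)**2 = -19434 + 16 = -19418)
w + a = -19418 - 153183/125138 = -2430082867/125138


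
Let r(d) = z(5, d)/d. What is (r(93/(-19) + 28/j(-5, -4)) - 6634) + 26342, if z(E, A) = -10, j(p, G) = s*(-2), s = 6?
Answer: 4060133/206 ≈ 19709.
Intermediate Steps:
j(p, G) = -12 (j(p, G) = 6*(-2) = -12)
r(d) = -10/d
(r(93/(-19) + 28/j(-5, -4)) - 6634) + 26342 = (-10/(93/(-19) + 28/(-12)) - 6634) + 26342 = (-10/(93*(-1/19) + 28*(-1/12)) - 6634) + 26342 = (-10/(-93/19 - 7/3) - 6634) + 26342 = (-10/(-412/57) - 6634) + 26342 = (-10*(-57/412) - 6634) + 26342 = (285/206 - 6634) + 26342 = -1366319/206 + 26342 = 4060133/206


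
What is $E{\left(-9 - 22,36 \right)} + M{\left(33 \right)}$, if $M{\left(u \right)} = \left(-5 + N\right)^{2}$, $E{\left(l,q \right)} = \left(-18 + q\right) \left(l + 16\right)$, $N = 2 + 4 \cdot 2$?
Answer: $-245$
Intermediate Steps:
$N = 10$ ($N = 2 + 8 = 10$)
$E{\left(l,q \right)} = \left(-18 + q\right) \left(16 + l\right)$
$M{\left(u \right)} = 25$ ($M{\left(u \right)} = \left(-5 + 10\right)^{2} = 5^{2} = 25$)
$E{\left(-9 - 22,36 \right)} + M{\left(33 \right)} = \left(-288 - 18 \left(-9 - 22\right) + 16 \cdot 36 + \left(-9 - 22\right) 36\right) + 25 = \left(-288 - 18 \left(-9 - 22\right) + 576 + \left(-9 - 22\right) 36\right) + 25 = \left(-288 - -558 + 576 - 1116\right) + 25 = \left(-288 + 558 + 576 - 1116\right) + 25 = -270 + 25 = -245$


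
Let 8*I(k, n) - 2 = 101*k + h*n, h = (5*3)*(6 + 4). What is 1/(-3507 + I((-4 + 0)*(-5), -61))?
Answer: -1/4398 ≈ -0.00022738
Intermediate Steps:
h = 150 (h = 15*10 = 150)
I(k, n) = ¼ + 75*n/4 + 101*k/8 (I(k, n) = ¼ + (101*k + 150*n)/8 = ¼ + (75*n/4 + 101*k/8) = ¼ + 75*n/4 + 101*k/8)
1/(-3507 + I((-4 + 0)*(-5), -61)) = 1/(-3507 + (¼ + (75/4)*(-61) + 101*((-4 + 0)*(-5))/8)) = 1/(-3507 + (¼ - 4575/4 + 101*(-4*(-5))/8)) = 1/(-3507 + (¼ - 4575/4 + (101/8)*20)) = 1/(-3507 + (¼ - 4575/4 + 505/2)) = 1/(-3507 - 891) = 1/(-4398) = -1/4398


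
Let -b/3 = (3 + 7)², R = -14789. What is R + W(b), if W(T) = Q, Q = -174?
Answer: -14963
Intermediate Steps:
b = -300 (b = -3*(3 + 7)² = -3*10² = -3*100 = -300)
W(T) = -174
R + W(b) = -14789 - 174 = -14963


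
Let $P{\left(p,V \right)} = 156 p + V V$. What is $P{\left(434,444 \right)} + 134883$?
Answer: $399723$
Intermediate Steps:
$P{\left(p,V \right)} = V^{2} + 156 p$ ($P{\left(p,V \right)} = 156 p + V^{2} = V^{2} + 156 p$)
$P{\left(434,444 \right)} + 134883 = \left(444^{2} + 156 \cdot 434\right) + 134883 = \left(197136 + 67704\right) + 134883 = 264840 + 134883 = 399723$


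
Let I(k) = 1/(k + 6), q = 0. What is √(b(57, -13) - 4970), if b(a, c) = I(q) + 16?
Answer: I*√178338/6 ≈ 70.383*I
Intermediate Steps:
I(k) = 1/(6 + k)
b(a, c) = 97/6 (b(a, c) = 1/(6 + 0) + 16 = 1/6 + 16 = ⅙ + 16 = 97/6)
√(b(57, -13) - 4970) = √(97/6 - 4970) = √(-29723/6) = I*√178338/6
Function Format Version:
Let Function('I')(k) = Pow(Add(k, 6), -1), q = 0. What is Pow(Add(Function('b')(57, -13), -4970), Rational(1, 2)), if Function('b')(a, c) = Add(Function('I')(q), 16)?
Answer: Mul(Rational(1, 6), I, Pow(178338, Rational(1, 2))) ≈ Mul(70.383, I)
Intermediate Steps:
Function('I')(k) = Pow(Add(6, k), -1)
Function('b')(a, c) = Rational(97, 6) (Function('b')(a, c) = Add(Pow(Add(6, 0), -1), 16) = Add(Pow(6, -1), 16) = Add(Rational(1, 6), 16) = Rational(97, 6))
Pow(Add(Function('b')(57, -13), -4970), Rational(1, 2)) = Pow(Add(Rational(97, 6), -4970), Rational(1, 2)) = Pow(Rational(-29723, 6), Rational(1, 2)) = Mul(Rational(1, 6), I, Pow(178338, Rational(1, 2)))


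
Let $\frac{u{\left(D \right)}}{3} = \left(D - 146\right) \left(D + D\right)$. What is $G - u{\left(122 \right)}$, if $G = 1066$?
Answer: $18634$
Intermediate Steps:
$u{\left(D \right)} = 6 D \left(-146 + D\right)$ ($u{\left(D \right)} = 3 \left(D - 146\right) \left(D + D\right) = 3 \left(-146 + D\right) 2 D = 3 \cdot 2 D \left(-146 + D\right) = 6 D \left(-146 + D\right)$)
$G - u{\left(122 \right)} = 1066 - 6 \cdot 122 \left(-146 + 122\right) = 1066 - 6 \cdot 122 \left(-24\right) = 1066 - -17568 = 1066 + 17568 = 18634$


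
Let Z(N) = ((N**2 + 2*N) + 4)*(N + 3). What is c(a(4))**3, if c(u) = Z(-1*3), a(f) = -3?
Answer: 0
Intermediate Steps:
Z(N) = (3 + N)*(4 + N**2 + 2*N) (Z(N) = (4 + N**2 + 2*N)*(3 + N) = (3 + N)*(4 + N**2 + 2*N))
c(u) = 0 (c(u) = 12 + (-1*3)**3 + 5*(-1*3)**2 + 10*(-1*3) = 12 + (-3)**3 + 5*(-3)**2 + 10*(-3) = 12 - 27 + 5*9 - 30 = 12 - 27 + 45 - 30 = 0)
c(a(4))**3 = 0**3 = 0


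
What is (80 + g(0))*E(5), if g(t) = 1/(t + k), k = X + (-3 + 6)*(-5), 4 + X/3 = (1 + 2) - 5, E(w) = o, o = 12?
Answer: 10556/11 ≈ 959.64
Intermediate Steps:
E(w) = 12
X = -18 (X = -12 + 3*((1 + 2) - 5) = -12 + 3*(3 - 5) = -12 + 3*(-2) = -12 - 6 = -18)
k = -33 (k = -18 + (-3 + 6)*(-5) = -18 + 3*(-5) = -18 - 15 = -33)
g(t) = 1/(-33 + t) (g(t) = 1/(t - 33) = 1/(-33 + t))
(80 + g(0))*E(5) = (80 + 1/(-33 + 0))*12 = (80 + 1/(-33))*12 = (80 - 1/33)*12 = (2639/33)*12 = 10556/11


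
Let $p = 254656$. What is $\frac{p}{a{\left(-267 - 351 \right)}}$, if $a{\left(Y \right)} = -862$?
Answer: $- \frac{127328}{431} \approx -295.42$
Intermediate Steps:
$\frac{p}{a{\left(-267 - 351 \right)}} = \frac{254656}{-862} = 254656 \left(- \frac{1}{862}\right) = - \frac{127328}{431}$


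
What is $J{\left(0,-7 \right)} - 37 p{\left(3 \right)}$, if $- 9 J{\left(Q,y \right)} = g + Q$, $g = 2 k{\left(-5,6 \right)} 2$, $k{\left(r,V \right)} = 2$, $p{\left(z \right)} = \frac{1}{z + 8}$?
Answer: $- \frac{421}{99} \approx -4.2525$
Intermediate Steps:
$p{\left(z \right)} = \frac{1}{8 + z}$
$g = 8$ ($g = 2 \cdot 2 \cdot 2 = 4 \cdot 2 = 8$)
$J{\left(Q,y \right)} = - \frac{8}{9} - \frac{Q}{9}$ ($J{\left(Q,y \right)} = - \frac{8 + Q}{9} = - \frac{8}{9} - \frac{Q}{9}$)
$J{\left(0,-7 \right)} - 37 p{\left(3 \right)} = \left(- \frac{8}{9} - 0\right) - \frac{37}{8 + 3} = \left(- \frac{8}{9} + 0\right) - \frac{37}{11} = - \frac{8}{9} - \frac{37}{11} = - \frac{421}{99}$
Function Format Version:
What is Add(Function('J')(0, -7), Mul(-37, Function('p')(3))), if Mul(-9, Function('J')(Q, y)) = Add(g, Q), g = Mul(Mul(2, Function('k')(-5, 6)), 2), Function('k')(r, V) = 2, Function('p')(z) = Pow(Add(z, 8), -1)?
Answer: Rational(-421, 99) ≈ -4.2525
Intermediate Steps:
Function('p')(z) = Pow(Add(8, z), -1)
g = 8 (g = Mul(Mul(2, 2), 2) = Mul(4, 2) = 8)
Function('J')(Q, y) = Add(Rational(-8, 9), Mul(Rational(-1, 9), Q)) (Function('J')(Q, y) = Mul(Rational(-1, 9), Add(8, Q)) = Add(Rational(-8, 9), Mul(Rational(-1, 9), Q)))
Add(Function('J')(0, -7), Mul(-37, Function('p')(3))) = Add(Add(Rational(-8, 9), Mul(Rational(-1, 9), 0)), Mul(-37, Pow(Add(8, 3), -1))) = Add(Add(Rational(-8, 9), 0), Mul(-37, Pow(11, -1))) = Add(Rational(-8, 9), Mul(-37, Rational(1, 11))) = Add(Rational(-8, 9), Rational(-37, 11)) = Rational(-421, 99)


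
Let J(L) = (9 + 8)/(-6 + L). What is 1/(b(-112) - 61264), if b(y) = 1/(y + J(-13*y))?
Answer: -162383/9948233562 ≈ -1.6323e-5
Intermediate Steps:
J(L) = 17/(-6 + L)
b(y) = 1/(y + 17/(-6 - 13*y))
1/(b(-112) - 61264) = 1/((6 + 13*(-112))/(-17 - 112*(6 + 13*(-112))) - 61264) = 1/((6 - 1456)/(-17 - 112*(6 - 1456)) - 61264) = 1/(-1450/(-17 - 112*(-1450)) - 61264) = 1/(-1450/(-17 + 162400) - 61264) = 1/(-1450/162383 - 61264) = 1/(-9948233562/162383) = -162383/9948233562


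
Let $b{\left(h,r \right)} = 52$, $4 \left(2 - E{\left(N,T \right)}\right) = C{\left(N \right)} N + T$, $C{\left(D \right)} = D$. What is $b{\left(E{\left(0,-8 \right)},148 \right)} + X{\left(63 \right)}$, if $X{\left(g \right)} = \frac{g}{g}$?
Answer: $53$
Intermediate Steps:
$E{\left(N,T \right)} = 2 - \frac{T}{4} - \frac{N^{2}}{4}$ ($E{\left(N,T \right)} = 2 - \frac{N N + T}{4} = 2 - \frac{N^{2} + T}{4} = 2 - \frac{T + N^{2}}{4} = 2 - \left(\frac{T}{4} + \frac{N^{2}}{4}\right) = 2 - \frac{T}{4} - \frac{N^{2}}{4}$)
$X{\left(g \right)} = 1$
$b{\left(E{\left(0,-8 \right)},148 \right)} + X{\left(63 \right)} = 52 + 1 = 53$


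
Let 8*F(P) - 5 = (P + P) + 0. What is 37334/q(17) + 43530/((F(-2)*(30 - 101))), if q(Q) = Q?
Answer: -3269366/1207 ≈ -2708.7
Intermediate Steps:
F(P) = 5/8 + P/4 (F(P) = 5/8 + ((P + P) + 0)/8 = 5/8 + (2*P + 0)/8 = 5/8 + (2*P)/8 = 5/8 + P/4)
37334/q(17) + 43530/((F(-2)*(30 - 101))) = 37334/17 + 43530/(((5/8 + (¼)*(-2))*(30 - 101))) = 37334*(1/17) + 43530/(((5/8 - ½)*(-71))) = 37334/17 + 43530/(((⅛)*(-71))) = 37334/17 + 43530/(-71/8) = 37334/17 + 43530*(-8/71) = 37334/17 - 348240/71 = -3269366/1207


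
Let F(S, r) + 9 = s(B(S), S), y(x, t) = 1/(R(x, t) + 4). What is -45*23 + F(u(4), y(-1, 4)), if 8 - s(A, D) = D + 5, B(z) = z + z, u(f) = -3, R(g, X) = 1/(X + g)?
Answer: -1038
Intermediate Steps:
B(z) = 2*z
y(x, t) = 1/(4 + 1/(t + x)) (y(x, t) = 1/(1/(t + x) + 4) = 1/(4 + 1/(t + x)))
s(A, D) = 3 - D (s(A, D) = 8 - (D + 5) = 8 - (5 + D) = 8 + (-5 - D) = 3 - D)
F(S, r) = -6 - S (F(S, r) = -9 + (3 - S) = -6 - S)
-45*23 + F(u(4), y(-1, 4)) = -45*23 + (-6 - 1*(-3)) = -1035 + (-6 + 3) = -1035 - 3 = -1038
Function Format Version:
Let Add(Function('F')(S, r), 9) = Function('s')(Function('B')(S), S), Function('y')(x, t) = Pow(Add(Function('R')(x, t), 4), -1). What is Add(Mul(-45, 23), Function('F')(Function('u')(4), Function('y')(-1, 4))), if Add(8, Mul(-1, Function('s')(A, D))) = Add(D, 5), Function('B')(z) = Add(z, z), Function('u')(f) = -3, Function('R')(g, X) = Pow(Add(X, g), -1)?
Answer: -1038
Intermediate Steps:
Function('B')(z) = Mul(2, z)
Function('y')(x, t) = Pow(Add(4, Pow(Add(t, x), -1)), -1) (Function('y')(x, t) = Pow(Add(Pow(Add(t, x), -1), 4), -1) = Pow(Add(4, Pow(Add(t, x), -1)), -1))
Function('s')(A, D) = Add(3, Mul(-1, D)) (Function('s')(A, D) = Add(8, Mul(-1, Add(D, 5))) = Add(8, Mul(-1, Add(5, D))) = Add(8, Add(-5, Mul(-1, D))) = Add(3, Mul(-1, D)))
Function('F')(S, r) = Add(-6, Mul(-1, S)) (Function('F')(S, r) = Add(-9, Add(3, Mul(-1, S))) = Add(-6, Mul(-1, S)))
Add(Mul(-45, 23), Function('F')(Function('u')(4), Function('y')(-1, 4))) = Add(Mul(-45, 23), Add(-6, Mul(-1, -3))) = Add(-1035, Add(-6, 3)) = Add(-1035, -3) = -1038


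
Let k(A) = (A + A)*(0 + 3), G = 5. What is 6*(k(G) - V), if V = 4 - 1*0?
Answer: 156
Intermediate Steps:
V = 4 (V = 4 + 0 = 4)
k(A) = 6*A (k(A) = (2*A)*3 = 6*A)
6*(k(G) - V) = 6*(6*5 - 1*4) = 6*(30 - 4) = 6*26 = 156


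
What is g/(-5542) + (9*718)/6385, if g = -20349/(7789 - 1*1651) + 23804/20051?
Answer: 489912627372383/483891323173940 ≈ 1.0124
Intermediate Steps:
g = -29100983/13674782 (g = -20349/(7789 - 1651) + 23804*(1/20051) = -20349/6138 + 23804/20051 = -20349*1/6138 + 23804/20051 = -2261/682 + 23804/20051 = -29100983/13674782 ≈ -2.1281)
g/(-5542) + (9*718)/6385 = -29100983/13674782/(-5542) + (9*718)/6385 = -29100983/13674782*(-1/5542) + 6462*(1/6385) = 29100983/75785641844 + 6462/6385 = 489912627372383/483891323173940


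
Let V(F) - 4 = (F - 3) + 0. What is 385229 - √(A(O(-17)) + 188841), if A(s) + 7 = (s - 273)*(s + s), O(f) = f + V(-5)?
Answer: 385229 - √201182 ≈ 3.8478e+5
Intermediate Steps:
V(F) = 1 + F (V(F) = 4 + ((F - 3) + 0) = 4 + ((-3 + F) + 0) = 4 + (-3 + F) = 1 + F)
O(f) = -4 + f (O(f) = f + (1 - 5) = f - 4 = -4 + f)
A(s) = -7 + 2*s*(-273 + s) (A(s) = -7 + (s - 273)*(s + s) = -7 + (-273 + s)*(2*s) = -7 + 2*s*(-273 + s))
385229 - √(A(O(-17)) + 188841) = 385229 - √((-7 - 546*(-4 - 17) + 2*(-4 - 17)²) + 188841) = 385229 - √((-7 - 546*(-21) + 2*(-21)²) + 188841) = 385229 - √((-7 + 11466 + 2*441) + 188841) = 385229 - √((-7 + 11466 + 882) + 188841) = 385229 - √(12341 + 188841) = 385229 - √201182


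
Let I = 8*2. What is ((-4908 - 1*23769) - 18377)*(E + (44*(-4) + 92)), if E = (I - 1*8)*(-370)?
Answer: 143232376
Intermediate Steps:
I = 16
E = -2960 (E = (16 - 1*8)*(-370) = (16 - 8)*(-370) = 8*(-370) = -2960)
((-4908 - 1*23769) - 18377)*(E + (44*(-4) + 92)) = ((-4908 - 1*23769) - 18377)*(-2960 + (44*(-4) + 92)) = ((-4908 - 23769) - 18377)*(-2960 + (-176 + 92)) = (-28677 - 18377)*(-2960 - 84) = -47054*(-3044) = 143232376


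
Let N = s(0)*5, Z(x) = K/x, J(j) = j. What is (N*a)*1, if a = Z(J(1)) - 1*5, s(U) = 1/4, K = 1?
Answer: -5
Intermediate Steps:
s(U) = ¼
Z(x) = 1/x
a = -4 (a = 1/1 - 1*5 = 1 - 5 = -4)
N = 5/4 (N = (¼)*5 = 5/4 ≈ 1.2500)
(N*a)*1 = ((5/4)*(-4))*1 = -5*1 = -5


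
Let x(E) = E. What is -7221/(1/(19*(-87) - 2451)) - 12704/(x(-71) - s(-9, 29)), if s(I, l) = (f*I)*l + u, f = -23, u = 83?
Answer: 182462609192/6157 ≈ 2.9635e+7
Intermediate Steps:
s(I, l) = 83 - 23*I*l (s(I, l) = (-23*I)*l + 83 = -23*I*l + 83 = 83 - 23*I*l)
-7221/(1/(19*(-87) - 2451)) - 12704/(x(-71) - s(-9, 29)) = -7221/(1/(19*(-87) - 2451)) - 12704/(-71 - (83 - 23*(-9)*29)) = -7221/(1/(-1653 - 2451)) - 12704/(-71 - (83 + 6003)) = -7221/(1/(-4104)) - 12704/(-71 - 1*6086) = -7221/(-1/4104) - 12704/(-71 - 6086) = -7221*(-4104) - 12704/(-6157) = 29634984 - 12704*(-1/6157) = 29634984 + 12704/6157 = 182462609192/6157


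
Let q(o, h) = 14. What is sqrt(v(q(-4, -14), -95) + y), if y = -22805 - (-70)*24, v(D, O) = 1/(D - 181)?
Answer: 22*I*sqrt(1217263)/167 ≈ 145.34*I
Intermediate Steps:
v(D, O) = 1/(-181 + D)
y = -21125 (y = -22805 - 1*(-1680) = -22805 + 1680 = -21125)
sqrt(v(q(-4, -14), -95) + y) = sqrt(1/(-181 + 14) - 21125) = sqrt(1/(-167) - 21125) = sqrt(-1/167 - 21125) = sqrt(-3527876/167) = 22*I*sqrt(1217263)/167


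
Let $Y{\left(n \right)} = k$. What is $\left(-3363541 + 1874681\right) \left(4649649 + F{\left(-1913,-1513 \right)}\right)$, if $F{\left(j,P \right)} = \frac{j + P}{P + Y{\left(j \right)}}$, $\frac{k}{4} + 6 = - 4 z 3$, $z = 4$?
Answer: $- \frac{11969312613966420}{1729} \approx -6.9227 \cdot 10^{12}$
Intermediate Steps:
$k = -216$ ($k = -24 + 4 \left(-4\right) 4 \cdot 3 = -24 + 4 \left(\left(-16\right) 3\right) = -24 + 4 \left(-48\right) = -24 - 192 = -216$)
$Y{\left(n \right)} = -216$
$F{\left(j,P \right)} = \frac{P + j}{-216 + P}$ ($F{\left(j,P \right)} = \frac{j + P}{P - 216} = \frac{P + j}{-216 + P}$)
$\left(-3363541 + 1874681\right) \left(4649649 + F{\left(-1913,-1513 \right)}\right) = \left(-3363541 + 1874681\right) \left(4649649 + \frac{-1513 - 1913}{-216 - 1513}\right) = - 1488860 \left(4649649 + \frac{1}{-1729} \left(-3426\right)\right) = - 1488860 \left(4649649 - - \frac{3426}{1729}\right) = - 1488860 \left(4649649 + \frac{3426}{1729}\right) = \left(-1488860\right) \frac{8039246547}{1729} = - \frac{11969312613966420}{1729}$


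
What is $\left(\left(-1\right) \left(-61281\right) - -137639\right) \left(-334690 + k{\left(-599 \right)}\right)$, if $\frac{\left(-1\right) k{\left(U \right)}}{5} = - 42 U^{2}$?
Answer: $14921689398400$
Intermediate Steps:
$k{\left(U \right)} = 210 U^{2}$ ($k{\left(U \right)} = - 5 \left(- 42 U^{2}\right) = 210 U^{2}$)
$\left(\left(-1\right) \left(-61281\right) - -137639\right) \left(-334690 + k{\left(-599 \right)}\right) = \left(\left(-1\right) \left(-61281\right) - -137639\right) \left(-334690 + 210 \left(-599\right)^{2}\right) = \left(61281 + 137639\right) \left(-334690 + 210 \cdot 358801\right) = 198920 \left(-334690 + 75348210\right) = 198920 \cdot 75013520 = 14921689398400$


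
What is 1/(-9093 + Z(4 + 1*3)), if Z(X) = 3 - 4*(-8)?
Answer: -1/9058 ≈ -0.00011040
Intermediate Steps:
Z(X) = 35 (Z(X) = 3 + 32 = 35)
1/(-9093 + Z(4 + 1*3)) = 1/(-9093 + 35) = 1/(-9058) = -1/9058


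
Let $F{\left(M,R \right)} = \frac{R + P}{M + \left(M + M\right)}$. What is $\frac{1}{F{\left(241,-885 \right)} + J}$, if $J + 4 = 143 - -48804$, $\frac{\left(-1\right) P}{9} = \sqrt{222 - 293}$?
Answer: $\frac{315843032}{15457918902407} + \frac{241 i \sqrt{71}}{46373756707221} \approx 2.0432 \cdot 10^{-5} + 4.379 \cdot 10^{-11} i$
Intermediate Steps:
$P = - 9 i \sqrt{71}$ ($P = - 9 \sqrt{222 - 293} = - 9 \sqrt{-71} = - 9 i \sqrt{71} \approx - 75.835 i$)
$F{\left(M,R \right)} = \frac{R - 9 i \sqrt{71}}{3 M}$ ($F{\left(M,R \right)} = \frac{R - 9 i \sqrt{71}}{M + \left(M + M\right)} = \frac{R - 9 i \sqrt{71}}{M + 2 M} = \frac{R - 9 i \sqrt{71}}{3 M}$)
$J = 48943$ ($J = -4 + \left(143 - -48804\right) = -4 + \left(143 + 48804\right) = -4 + 48947 = 48943$)
$\frac{1}{F{\left(241,-885 \right)} + J} = \frac{1}{\frac{-885 - 9 i \sqrt{71}}{3 \cdot 241} + 48943} = \frac{1}{\frac{1}{3} \cdot \frac{1}{241} \left(-885 - 9 i \sqrt{71}\right) + 48943} = \frac{1}{\left(- \frac{295}{241} - \frac{3 i \sqrt{71}}{241}\right) + 48943} = \frac{1}{\frac{11794968}{241} - \frac{3 i \sqrt{71}}{241}}$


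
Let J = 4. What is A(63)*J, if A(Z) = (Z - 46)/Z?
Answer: 68/63 ≈ 1.0794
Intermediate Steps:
A(Z) = (-46 + Z)/Z
A(63)*J = ((-46 + 63)/63)*4 = ((1/63)*17)*4 = (17/63)*4 = 68/63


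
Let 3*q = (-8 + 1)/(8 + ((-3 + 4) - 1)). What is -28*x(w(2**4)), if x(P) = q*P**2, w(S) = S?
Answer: 6272/3 ≈ 2090.7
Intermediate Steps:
q = -7/24 (q = ((-8 + 1)/(8 + ((-3 + 4) - 1)))/3 = (-7/(8 + (1 - 1)))/3 = (-7/(8 + 0))/3 = (-7/8)/3 = (-7*1/8)/3 = (1/3)*(-7/8) = -7/24 ≈ -0.29167)
x(P) = -7*P**2/24
-28*x(w(2**4)) = -(-49)*(2**4)**2/6 = -(-49)*16**2/6 = -(-49)*256/6 = -28*(-224/3) = 6272/3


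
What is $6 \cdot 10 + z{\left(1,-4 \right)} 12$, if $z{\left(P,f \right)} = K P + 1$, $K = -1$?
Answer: $60$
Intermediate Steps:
$z{\left(P,f \right)} = 1 - P$ ($z{\left(P,f \right)} = - P + 1 = 1 - P$)
$6 \cdot 10 + z{\left(1,-4 \right)} 12 = 6 \cdot 10 + \left(1 - 1\right) 12 = 60 + \left(1 - 1\right) 12 = 60 + 0 \cdot 12 = 60 + 0 = 60$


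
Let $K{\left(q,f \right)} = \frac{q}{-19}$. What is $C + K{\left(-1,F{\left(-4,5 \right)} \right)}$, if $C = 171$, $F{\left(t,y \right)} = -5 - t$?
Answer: $\frac{3250}{19} \approx 171.05$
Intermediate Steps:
$K{\left(q,f \right)} = - \frac{q}{19}$ ($K{\left(q,f \right)} = q \left(- \frac{1}{19}\right) = - \frac{q}{19}$)
$C + K{\left(-1,F{\left(-4,5 \right)} \right)} = 171 - - \frac{1}{19} = 171 + \frac{1}{19} = \frac{3250}{19}$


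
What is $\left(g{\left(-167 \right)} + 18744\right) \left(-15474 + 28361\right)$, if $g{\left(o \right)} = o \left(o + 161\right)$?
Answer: $254466702$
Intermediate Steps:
$g{\left(o \right)} = o \left(161 + o\right)$
$\left(g{\left(-167 \right)} + 18744\right) \left(-15474 + 28361\right) = \left(- 167 \left(161 - 167\right) + 18744\right) \left(-15474 + 28361\right) = \left(\left(-167\right) \left(-6\right) + 18744\right) 12887 = \left(1002 + 18744\right) 12887 = 19746 \cdot 12887 = 254466702$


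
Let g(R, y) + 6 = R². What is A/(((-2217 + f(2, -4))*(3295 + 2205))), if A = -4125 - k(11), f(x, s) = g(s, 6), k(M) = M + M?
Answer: 377/1103500 ≈ 0.00034164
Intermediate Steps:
k(M) = 2*M
g(R, y) = -6 + R²
f(x, s) = -6 + s²
A = -4147 (A = -4125 - 2*11 = -4125 - 1*22 = -4125 - 22 = -4147)
A/(((-2217 + f(2, -4))*(3295 + 2205))) = -4147*1/((-2217 + (-6 + (-4)²))*(3295 + 2205)) = -4147*1/(5500*(-2217 + (-6 + 16))) = -4147*1/(5500*(-2217 + 10)) = -4147/((-2207*5500)) = -4147/(-12138500) = -4147*(-1/12138500) = 377/1103500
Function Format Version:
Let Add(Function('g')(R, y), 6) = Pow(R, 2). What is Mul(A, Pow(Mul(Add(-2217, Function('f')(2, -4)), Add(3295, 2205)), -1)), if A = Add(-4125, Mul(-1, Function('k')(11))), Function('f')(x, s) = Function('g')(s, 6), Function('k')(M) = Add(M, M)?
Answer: Rational(377, 1103500) ≈ 0.00034164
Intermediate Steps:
Function('k')(M) = Mul(2, M)
Function('g')(R, y) = Add(-6, Pow(R, 2))
Function('f')(x, s) = Add(-6, Pow(s, 2))
A = -4147 (A = Add(-4125, Mul(-1, Mul(2, 11))) = Add(-4125, Mul(-1, 22)) = Add(-4125, -22) = -4147)
Mul(A, Pow(Mul(Add(-2217, Function('f')(2, -4)), Add(3295, 2205)), -1)) = Mul(-4147, Pow(Mul(Add(-2217, Add(-6, Pow(-4, 2))), Add(3295, 2205)), -1)) = Mul(-4147, Pow(Mul(Add(-2217, Add(-6, 16)), 5500), -1)) = Mul(-4147, Pow(Mul(Add(-2217, 10), 5500), -1)) = Mul(-4147, Pow(Mul(-2207, 5500), -1)) = Mul(-4147, Pow(-12138500, -1)) = Mul(-4147, Rational(-1, 12138500)) = Rational(377, 1103500)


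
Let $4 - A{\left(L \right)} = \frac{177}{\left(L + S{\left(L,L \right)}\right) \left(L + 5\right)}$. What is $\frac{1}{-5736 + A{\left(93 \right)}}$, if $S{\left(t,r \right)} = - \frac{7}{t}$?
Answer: $- \frac{846916}{4854538973} \approx -0.00017446$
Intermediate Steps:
$A{\left(L \right)} = 4 - \frac{177}{\left(5 + L\right) \left(L - \frac{7}{L}\right)}$ ($A{\left(L \right)} = 4 - \frac{177}{\left(L - \frac{7}{L}\right) \left(L + 5\right)} = 4 - \frac{177}{\left(L - \frac{7}{L}\right) \left(5 + L\right)} = 4 - \frac{177}{\left(5 + L\right) \left(L - \frac{7}{L}\right)}$)
$\frac{1}{-5736 + A{\left(93 \right)}} = \frac{1}{-5736 + \frac{-140 + 93 \left(-205 + 4 \cdot 93^{2} + 20 \cdot 93\right)}{-35 + 93 \left(-7 + 93^{2} + 5 \cdot 93\right)}} = \frac{1}{-5736 + \frac{-140 + 93 \left(-205 + 4 \cdot 8649 + 1860\right)}{-35 + 93 \left(-7 + 8649 + 465\right)}} = \frac{1}{-5736 + \frac{-140 + 93 \left(-205 + 34596 + 1860\right)}{-35 + 93 \cdot 9107}} = \frac{1}{-5736 + \frac{-140 + 93 \cdot 36251}{-35 + 846951}} = \frac{1}{-5736 + \frac{-140 + 3371343}{846916}} = \frac{1}{-5736 + \frac{1}{846916} \cdot 3371203} = \frac{1}{-5736 + \frac{3371203}{846916}} = \frac{1}{- \frac{4854538973}{846916}} = - \frac{846916}{4854538973}$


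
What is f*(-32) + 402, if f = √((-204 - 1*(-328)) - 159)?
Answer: 402 - 32*I*√35 ≈ 402.0 - 189.31*I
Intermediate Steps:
f = I*√35 (f = √((-204 + 328) - 159) = √(124 - 159) = √(-35) = I*√35 ≈ 5.9161*I)
f*(-32) + 402 = (I*√35)*(-32) + 402 = -32*I*√35 + 402 = 402 - 32*I*√35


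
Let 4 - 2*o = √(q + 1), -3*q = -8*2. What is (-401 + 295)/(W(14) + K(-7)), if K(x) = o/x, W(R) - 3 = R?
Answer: -1041768/164249 + 1484*√57/164249 ≈ -6.2744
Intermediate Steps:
q = 16/3 (q = -(-8)*2/3 = -⅓*(-16) = 16/3 ≈ 5.3333)
W(R) = 3 + R
o = 2 - √57/6 (o = 2 - √(16/3 + 1)/2 = 2 - √57/6 ≈ 0.74169)
K(x) = (2 - √57/6)/x
(-401 + 295)/(W(14) + K(-7)) = (-401 + 295)/((3 + 14) + (⅙)*(12 - √57)/(-7)) = -106/(17 + (⅙)*(-⅐)*(12 - √57)) = -106/(17 + (-2/7 + √57/42)) = -106/(117/7 + √57/42)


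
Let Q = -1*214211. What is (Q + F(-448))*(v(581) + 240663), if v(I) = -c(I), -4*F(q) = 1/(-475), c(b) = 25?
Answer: -48969941166781/950 ≈ -5.1547e+10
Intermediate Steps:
Q = -214211
F(q) = 1/1900 (F(q) = -¼/(-475) = -¼*(-1/475) = 1/1900)
v(I) = -25 (v(I) = -1*25 = -25)
(Q + F(-448))*(v(581) + 240663) = (-214211 + 1/1900)*(-25 + 240663) = -407000899/1900*240638 = -48969941166781/950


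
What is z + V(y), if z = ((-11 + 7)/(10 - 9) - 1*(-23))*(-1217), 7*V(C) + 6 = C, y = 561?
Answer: -161306/7 ≈ -23044.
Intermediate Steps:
V(C) = -6/7 + C/7
z = -23123 (z = (-4/1 + 23)*(-1217) = (-4*1 + 23)*(-1217) = (-4 + 23)*(-1217) = 19*(-1217) = -23123)
z + V(y) = -23123 + (-6/7 + (⅐)*561) = -23123 + (-6/7 + 561/7) = -23123 + 555/7 = -161306/7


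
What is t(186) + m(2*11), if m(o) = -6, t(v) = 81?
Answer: 75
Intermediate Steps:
t(186) + m(2*11) = 81 - 6 = 75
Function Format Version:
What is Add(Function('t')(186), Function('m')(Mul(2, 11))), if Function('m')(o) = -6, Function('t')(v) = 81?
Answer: 75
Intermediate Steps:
Add(Function('t')(186), Function('m')(Mul(2, 11))) = Add(81, -6) = 75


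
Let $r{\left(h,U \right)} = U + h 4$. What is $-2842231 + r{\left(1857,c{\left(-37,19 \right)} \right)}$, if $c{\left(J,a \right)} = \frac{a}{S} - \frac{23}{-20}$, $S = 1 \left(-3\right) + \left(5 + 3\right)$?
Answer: $- \frac{56695961}{20} \approx -2.8348 \cdot 10^{6}$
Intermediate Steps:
$S = 5$ ($S = -3 + 8 = 5$)
$c{\left(J,a \right)} = \frac{23}{20} + \frac{a}{5}$ ($c{\left(J,a \right)} = \frac{a}{5} - \frac{23}{-20} = a \frac{1}{5} - - \frac{23}{20} = \frac{a}{5} + \frac{23}{20} = \frac{23}{20} + \frac{a}{5}$)
$r{\left(h,U \right)} = U + 4 h$
$-2842231 + r{\left(1857,c{\left(-37,19 \right)} \right)} = -2842231 + \left(\left(\frac{23}{20} + \frac{1}{5} \cdot 19\right) + 4 \cdot 1857\right) = -2842231 + \left(\left(\frac{23}{20} + \frac{19}{5}\right) + 7428\right) = -2842231 + \left(\frac{99}{20} + 7428\right) = -2842231 + \frac{148659}{20} = - \frac{56695961}{20}$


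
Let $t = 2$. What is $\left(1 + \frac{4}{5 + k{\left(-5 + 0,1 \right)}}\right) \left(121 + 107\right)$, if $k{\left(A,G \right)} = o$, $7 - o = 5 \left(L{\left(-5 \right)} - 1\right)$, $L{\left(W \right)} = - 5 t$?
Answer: $\frac{16188}{67} \approx 241.61$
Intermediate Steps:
$L{\left(W \right)} = -10$ ($L{\left(W \right)} = \left(-5\right) 2 = -10$)
$o = 62$ ($o = 7 - 5 \left(-10 - 1\right) = 7 - 5 \left(-11\right) = 7 - -55 = 7 + 55 = 62$)
$k{\left(A,G \right)} = 62$
$\left(1 + \frac{4}{5 + k{\left(-5 + 0,1 \right)}}\right) \left(121 + 107\right) = \left(1 + \frac{4}{5 + 62}\right) \left(121 + 107\right) = \left(1 + \frac{4}{67}\right) 228 = \frac{71}{67} \cdot 228 = \frac{16188}{67}$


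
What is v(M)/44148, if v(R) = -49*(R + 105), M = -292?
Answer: 9163/44148 ≈ 0.20755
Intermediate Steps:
v(R) = -5145 - 49*R (v(R) = -49*(105 + R) = -5145 - 49*R)
v(M)/44148 = (-5145 - 49*(-292))/44148 = (-5145 + 14308)*(1/44148) = 9163*(1/44148) = 9163/44148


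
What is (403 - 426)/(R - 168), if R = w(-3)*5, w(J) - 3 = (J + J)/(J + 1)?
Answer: 1/6 ≈ 0.16667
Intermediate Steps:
w(J) = 3 + 2*J/(1 + J) (w(J) = 3 + (J + J)/(J + 1) = 3 + (2*J)/(1 + J) = 3 + 2*J/(1 + J))
R = 30 (R = ((3 + 5*(-3))/(1 - 3))*5 = ((3 - 15)/(-2))*5 = -1/2*(-12)*5 = 6*5 = 30)
(403 - 426)/(R - 168) = (403 - 426)/(30 - 168) = -23/(-138) = -23*(-1/138) = 1/6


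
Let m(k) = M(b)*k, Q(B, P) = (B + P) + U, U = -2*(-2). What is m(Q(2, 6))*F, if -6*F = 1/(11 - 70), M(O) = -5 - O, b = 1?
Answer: -12/59 ≈ -0.20339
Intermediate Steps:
U = 4
Q(B, P) = 4 + B + P (Q(B, P) = (B + P) + 4 = 4 + B + P)
m(k) = -6*k (m(k) = (-5 - 1*1)*k = (-5 - 1)*k = -6*k)
F = 1/354 (F = -1/(6*(11 - 70)) = -1/6/(-59) = -1/6*(-1/59) = 1/354 ≈ 0.0028249)
m(Q(2, 6))*F = -6*(4 + 2 + 6)*(1/354) = -6*12*(1/354) = -72*1/354 = -12/59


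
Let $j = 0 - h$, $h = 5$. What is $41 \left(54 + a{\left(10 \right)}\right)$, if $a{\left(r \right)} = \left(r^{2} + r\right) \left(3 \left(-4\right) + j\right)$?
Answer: $-74456$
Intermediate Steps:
$j = -5$ ($j = 0 - 5 = -5$)
$a{\left(r \right)} = - 17 r - 17 r^{2}$ ($a{\left(r \right)} = \left(r^{2} + r\right) \left(3 \left(-4\right) - 5\right) = \left(r + r^{2}\right) \left(-12 - 5\right) = \left(r + r^{2}\right) \left(-17\right) = - 17 r - 17 r^{2}$)
$41 \left(54 + a{\left(10 \right)}\right) = 41 \left(54 - 170 \left(1 + 10\right)\right) = 41 \left(54 - 170 \cdot 11\right) = 41 \left(54 - 1870\right) = 41 \left(-1816\right) = -74456$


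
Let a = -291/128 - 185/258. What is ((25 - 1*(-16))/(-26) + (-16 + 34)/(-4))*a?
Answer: 3900941/214656 ≈ 18.173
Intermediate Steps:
a = -49379/16512 (a = -291*1/128 - 185*1/258 = -291/128 - 185/258 = -49379/16512 ≈ -2.9905)
((25 - 1*(-16))/(-26) + (-16 + 34)/(-4))*a = ((25 - 1*(-16))/(-26) + (-16 + 34)/(-4))*(-49379/16512) = ((25 + 16)*(-1/26) + 18*(-¼))*(-49379/16512) = (41*(-1/26) - 9/2)*(-49379/16512) = (-41/26 - 9/2)*(-49379/16512) = -79/13*(-49379/16512) = 3900941/214656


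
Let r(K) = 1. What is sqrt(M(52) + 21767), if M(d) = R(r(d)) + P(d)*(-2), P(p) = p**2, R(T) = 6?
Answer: sqrt(16365) ≈ 127.93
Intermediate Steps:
M(d) = 6 - 2*d**2 (M(d) = 6 + d**2*(-2) = 6 - 2*d**2)
sqrt(M(52) + 21767) = sqrt((6 - 2*52**2) + 21767) = sqrt((6 - 2*2704) + 21767) = sqrt((6 - 5408) + 21767) = sqrt(-5402 + 21767) = sqrt(16365)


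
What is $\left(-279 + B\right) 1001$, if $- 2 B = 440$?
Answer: $-499499$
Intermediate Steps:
$B = -220$ ($B = \left(- \frac{1}{2}\right) 440 = -220$)
$\left(-279 + B\right) 1001 = \left(-279 - 220\right) 1001 = \left(-499\right) 1001 = -499499$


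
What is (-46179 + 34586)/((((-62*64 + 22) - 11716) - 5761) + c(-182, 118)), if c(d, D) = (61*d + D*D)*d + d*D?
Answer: 11593/556503 ≈ 0.020832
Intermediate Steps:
c(d, D) = D*d + d*(D² + 61*d) (c(d, D) = (61*d + D²)*d + D*d = (D² + 61*d)*d + D*d = d*(D² + 61*d) + D*d = D*d + d*(D² + 61*d))
(-46179 + 34586)/((((-62*64 + 22) - 11716) - 5761) + c(-182, 118)) = (-46179 + 34586)/((((-62*64 + 22) - 11716) - 5761) - 182*(118 + 118² + 61*(-182))) = -11593/((((-3968 + 22) - 11716) - 5761) - 182*(118 + 13924 - 11102)) = -11593/(((-3946 - 11716) - 5761) - 182*2940) = -11593/((-15662 - 5761) - 535080) = -11593/(-21423 - 535080) = -11593/(-556503) = -11593*(-1/556503) = 11593/556503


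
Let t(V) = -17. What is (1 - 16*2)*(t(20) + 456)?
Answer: -13609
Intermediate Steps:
(1 - 16*2)*(t(20) + 456) = (1 - 16*2)*(-17 + 456) = (1 - 32)*439 = -31*439 = -13609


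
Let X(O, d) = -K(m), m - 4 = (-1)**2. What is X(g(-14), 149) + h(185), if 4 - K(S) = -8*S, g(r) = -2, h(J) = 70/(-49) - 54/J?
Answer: -59208/1295 ≈ -45.720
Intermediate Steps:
m = 5 (m = 4 + (-1)**2 = 4 + 1 = 5)
h(J) = -10/7 - 54/J (h(J) = 70*(-1/49) - 54/J = -10/7 - 54/J)
K(S) = 4 + 8*S (K(S) = 4 - (-8)*S = 4 + 8*S)
X(O, d) = -44 (X(O, d) = -(4 + 8*5) = -(4 + 40) = -1*44 = -44)
X(g(-14), 149) + h(185) = -44 + (-10/7 - 54/185) = -44 - 2228/1295 = -59208/1295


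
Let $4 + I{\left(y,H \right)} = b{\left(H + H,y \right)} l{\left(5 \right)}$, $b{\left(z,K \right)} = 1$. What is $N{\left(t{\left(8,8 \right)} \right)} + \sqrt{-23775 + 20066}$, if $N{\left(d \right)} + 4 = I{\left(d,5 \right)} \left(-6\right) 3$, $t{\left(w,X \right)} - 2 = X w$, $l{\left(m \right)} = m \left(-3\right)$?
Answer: $338 + i \sqrt{3709} \approx 338.0 + 60.902 i$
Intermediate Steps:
$l{\left(m \right)} = - 3 m$
$I{\left(y,H \right)} = -19$ ($I{\left(y,H \right)} = -4 + 1 \left(\left(-3\right) 5\right) = -4 + 1 \left(-15\right) = -4 - 15 = -19$)
$t{\left(w,X \right)} = 2 + X w$
$N{\left(d \right)} = 338$ ($N{\left(d \right)} = -4 + \left(-19\right) \left(-6\right) 3 = -4 + 114 \cdot 3 = -4 + 342 = 338$)
$N{\left(t{\left(8,8 \right)} \right)} + \sqrt{-23775 + 20066} = 338 + \sqrt{-23775 + 20066} = 338 + \sqrt{-3709} = 338 + i \sqrt{3709}$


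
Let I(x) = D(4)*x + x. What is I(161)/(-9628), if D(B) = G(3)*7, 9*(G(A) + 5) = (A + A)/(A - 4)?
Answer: 161/249 ≈ 0.64659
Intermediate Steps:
G(A) = -5 + 2*A/(9*(-4 + A)) (G(A) = -5 + ((A + A)/(A - 4))/9 = -5 + ((2*A)/(-4 + A))/9 = -5 + (2*A/(-4 + A))/9 = -5 + 2*A/(9*(-4 + A)))
D(B) = -119/3 (D(B) = ((180 - 43*3)/(9*(-4 + 3)))*7 = ((⅑)*(180 - 129)/(-1))*7 = ((⅑)*(-1)*51)*7 = -17/3*7 = -119/3)
I(x) = -116*x/3 (I(x) = -119*x/3 + x = -116*x/3)
I(161)/(-9628) = -116/3*161/(-9628) = -18676/3*(-1/9628) = 161/249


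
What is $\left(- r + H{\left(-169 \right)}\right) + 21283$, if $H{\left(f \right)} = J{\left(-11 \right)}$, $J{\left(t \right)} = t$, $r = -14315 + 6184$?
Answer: $29403$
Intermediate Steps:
$r = -8131$
$H{\left(f \right)} = -11$
$\left(- r + H{\left(-169 \right)}\right) + 21283 = \left(\left(-1\right) \left(-8131\right) - 11\right) + 21283 = \left(8131 - 11\right) + 21283 = 8120 + 21283 = 29403$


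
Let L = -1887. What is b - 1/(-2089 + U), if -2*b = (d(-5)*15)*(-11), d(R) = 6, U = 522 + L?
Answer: 1709731/3454 ≈ 495.00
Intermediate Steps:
U = -1365 (U = 522 - 1887 = -1365)
b = 495 (b = -6*15*(-11)/2 = -45*(-11) = -1/2*(-990) = 495)
b - 1/(-2089 + U) = 495 - 1/(-2089 - 1365) = 495 - 1/(-3454) = 495 - 1*(-1/3454) = 495 + 1/3454 = 1709731/3454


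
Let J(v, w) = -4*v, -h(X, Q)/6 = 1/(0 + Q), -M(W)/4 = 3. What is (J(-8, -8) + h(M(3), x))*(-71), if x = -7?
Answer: -16330/7 ≈ -2332.9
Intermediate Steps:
M(W) = -12 (M(W) = -4*3 = -12)
h(X, Q) = -6/Q (h(X, Q) = -6/(0 + Q) = -6/Q)
(J(-8, -8) + h(M(3), x))*(-71) = (-4*(-8) - 6/(-7))*(-71) = (32 - 6*(-⅐))*(-71) = (32 + 6/7)*(-71) = (230/7)*(-71) = -16330/7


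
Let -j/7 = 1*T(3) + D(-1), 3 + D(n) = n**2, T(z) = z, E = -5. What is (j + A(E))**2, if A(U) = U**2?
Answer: 324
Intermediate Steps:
D(n) = -3 + n**2
j = -7 (j = -7*(1*3 + (-3 + (-1)**2)) = -7*(3 + (-3 + 1)) = -7*(3 - 2) = -7*1 = -7)
(j + A(E))**2 = (-7 + (-5)**2)**2 = (-7 + 25)**2 = 18**2 = 324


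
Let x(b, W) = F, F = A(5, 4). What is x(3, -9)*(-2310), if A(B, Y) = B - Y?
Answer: -2310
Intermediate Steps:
F = 1 (F = 5 - 1*4 = 5 - 4 = 1)
x(b, W) = 1
x(3, -9)*(-2310) = 1*(-2310) = -2310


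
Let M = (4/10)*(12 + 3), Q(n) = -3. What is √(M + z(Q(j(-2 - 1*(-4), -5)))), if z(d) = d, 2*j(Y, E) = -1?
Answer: √3 ≈ 1.7320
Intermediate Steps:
j(Y, E) = -½ (j(Y, E) = (½)*(-1) = -½)
M = 6 (M = (4*(⅒))*15 = (⅖)*15 = 6)
√(M + z(Q(j(-2 - 1*(-4), -5)))) = √(6 - 3) = √3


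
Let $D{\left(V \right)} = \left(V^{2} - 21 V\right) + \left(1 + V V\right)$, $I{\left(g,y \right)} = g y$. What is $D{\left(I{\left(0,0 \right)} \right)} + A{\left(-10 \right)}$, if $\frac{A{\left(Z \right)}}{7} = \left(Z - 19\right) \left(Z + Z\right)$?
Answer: $4061$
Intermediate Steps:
$A{\left(Z \right)} = 14 Z \left(-19 + Z\right)$ ($A{\left(Z \right)} = 7 \left(Z - 19\right) \left(Z + Z\right) = 7 \left(-19 + Z\right) 2 Z = 7 \cdot 2 Z \left(-19 + Z\right) = 14 Z \left(-19 + Z\right)$)
$D{\left(V \right)} = 1 - 21 V + 2 V^{2}$ ($D{\left(V \right)} = \left(V^{2} - 21 V\right) + \left(1 + V^{2}\right) = 1 - 21 V + 2 V^{2}$)
$D{\left(I{\left(0,0 \right)} \right)} + A{\left(-10 \right)} = \left(1 - 21 \cdot 0 \cdot 0 + 2 \left(0 \cdot 0\right)^{2}\right) + 14 \left(-10\right) \left(-19 - 10\right) = \left(1 - 0 + 2 \cdot 0^{2}\right) + 14 \left(-10\right) \left(-29\right) = \left(1 + 0 + 2 \cdot 0\right) + 4060 = \left(1 + 0 + 0\right) + 4060 = 1 + 4060 = 4061$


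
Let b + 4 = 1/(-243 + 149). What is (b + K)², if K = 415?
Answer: 1492508689/8836 ≈ 1.6891e+5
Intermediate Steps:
b = -377/94 (b = -4 + 1/(-243 + 149) = -4 + 1/(-94) = -4 - 1/94 = -377/94 ≈ -4.0106)
(b + K)² = (-377/94 + 415)² = (38633/94)² = 1492508689/8836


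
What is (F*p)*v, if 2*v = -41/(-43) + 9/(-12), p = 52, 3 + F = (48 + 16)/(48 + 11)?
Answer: -51415/5074 ≈ -10.133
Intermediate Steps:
F = -113/59 (F = -3 + (48 + 16)/(48 + 11) = -3 + 64/59 = -113/59 ≈ -1.9153)
v = 35/344 (v = (-41/(-43) + 9/(-12))/2 = (-41*(-1/43) + 9*(-1/12))/2 = (41/43 - 3/4)/2 = (1/2)*(35/172) = 35/344 ≈ 0.10174)
(F*p)*v = -113/59*52*(35/344) = -5876/59*35/344 = -51415/5074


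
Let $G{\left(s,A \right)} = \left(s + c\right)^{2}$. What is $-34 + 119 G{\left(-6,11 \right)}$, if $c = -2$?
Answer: $7582$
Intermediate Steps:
$G{\left(s,A \right)} = \left(-2 + s\right)^{2}$ ($G{\left(s,A \right)} = \left(s - 2\right)^{2} = \left(-2 + s\right)^{2}$)
$-34 + 119 G{\left(-6,11 \right)} = -34 + 119 \left(-2 - 6\right)^{2} = -34 + 119 \left(-8\right)^{2} = -34 + 119 \cdot 64 = -34 + 7616 = 7582$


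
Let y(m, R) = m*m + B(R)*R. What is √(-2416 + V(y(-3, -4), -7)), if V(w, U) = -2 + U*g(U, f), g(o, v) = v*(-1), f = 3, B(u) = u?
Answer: I*√2397 ≈ 48.959*I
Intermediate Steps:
g(o, v) = -v
y(m, R) = R² + m² (y(m, R) = m*m + R*R = m² + R² = R² + m²)
V(w, U) = -2 - 3*U (V(w, U) = -2 + U*(-1*3) = -2 + U*(-3) = -2 - 3*U)
√(-2416 + V(y(-3, -4), -7)) = √(-2416 + (-2 - 3*(-7))) = √(-2416 + (-2 + 21)) = √(-2416 + 19) = √(-2397) = I*√2397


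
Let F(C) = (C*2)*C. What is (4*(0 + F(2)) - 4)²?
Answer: 784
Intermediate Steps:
F(C) = 2*C² (F(C) = (2*C)*C = 2*C²)
(4*(0 + F(2)) - 4)² = (4*(0 + 2*2²) - 4)² = (4*(0 + 2*4) - 4)² = (4*(0 + 8) - 4)² = (4*8 - 4)² = (32 - 4)² = 28² = 784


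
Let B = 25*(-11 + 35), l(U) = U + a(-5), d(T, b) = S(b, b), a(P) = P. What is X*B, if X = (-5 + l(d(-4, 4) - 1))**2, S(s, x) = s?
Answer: 29400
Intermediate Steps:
d(T, b) = b
l(U) = -5 + U (l(U) = U - 5 = -5 + U)
B = 600 (B = 25*24 = 600)
X = 49 (X = (-5 + (-5 + (4 - 1)))**2 = (-5 + (-5 + 3))**2 = (-5 - 2)**2 = (-7)**2 = 49)
X*B = 49*600 = 29400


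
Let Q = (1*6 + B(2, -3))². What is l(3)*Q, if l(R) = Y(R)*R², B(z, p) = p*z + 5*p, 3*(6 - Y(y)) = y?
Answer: 10125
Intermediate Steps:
Y(y) = 6 - y/3
B(z, p) = 5*p + p*z
l(R) = R²*(6 - R/3) (l(R) = (6 - R/3)*R² = R²*(6 - R/3))
Q = 225 (Q = (1*6 - 3*(5 + 2))² = (6 - 3*7)² = (6 - 21)² = (-15)² = 225)
l(3)*Q = ((⅓)*3²*(18 - 1*3))*225 = ((⅓)*9*(18 - 3))*225 = ((⅓)*9*15)*225 = 45*225 = 10125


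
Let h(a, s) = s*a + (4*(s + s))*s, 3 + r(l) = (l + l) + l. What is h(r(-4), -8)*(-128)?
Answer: -80896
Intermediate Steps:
r(l) = -3 + 3*l (r(l) = -3 + ((l + l) + l) = -3 + (2*l + l) = -3 + 3*l)
h(a, s) = 8*s² + a*s (h(a, s) = a*s + (4*(2*s))*s = a*s + (8*s)*s = a*s + 8*s² = 8*s² + a*s)
h(r(-4), -8)*(-128) = -8*((-3 + 3*(-4)) + 8*(-8))*(-128) = -8*((-3 - 12) - 64)*(-128) = -8*(-15 - 64)*(-128) = -8*(-79)*(-128) = 632*(-128) = -80896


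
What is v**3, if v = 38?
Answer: 54872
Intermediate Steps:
v**3 = 38**3 = 54872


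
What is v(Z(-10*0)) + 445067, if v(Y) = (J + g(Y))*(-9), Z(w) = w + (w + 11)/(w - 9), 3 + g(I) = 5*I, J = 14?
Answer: 445023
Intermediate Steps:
g(I) = -3 + 5*I
Z(w) = w + (11 + w)/(-9 + w)
v(Y) = -99 - 45*Y (v(Y) = (14 + (-3 + 5*Y))*(-9) = (11 + 5*Y)*(-9) = -99 - 45*Y)
v(Z(-10*0)) + 445067 = (-99 - 45*(11 + (-10*0)² - (-80)*0)/(-9 - 10*0)) + 445067 = (-99 - 45*(11 + 0² - 8*0)/(-9 + 0)) + 445067 = (-99 - 45*(11 + 0 + 0)/(-9)) + 445067 = (-99 - (-5)*11) + 445067 = (-99 - 45*(-11/9)) + 445067 = (-99 + 55) + 445067 = -44 + 445067 = 445023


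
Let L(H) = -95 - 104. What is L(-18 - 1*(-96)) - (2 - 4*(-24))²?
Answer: -9803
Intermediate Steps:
L(H) = -199
L(-18 - 1*(-96)) - (2 - 4*(-24))² = -199 - (2 - 4*(-24))² = -199 - (2 + 96)² = -199 - 1*98² = -199 - 1*9604 = -199 - 9604 = -9803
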